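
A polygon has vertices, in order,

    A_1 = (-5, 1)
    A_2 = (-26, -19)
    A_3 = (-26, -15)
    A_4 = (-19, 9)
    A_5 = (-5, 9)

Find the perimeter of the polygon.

|A_1A_2| = √((-21)² + (-20)²) = √841 = 29
|A_2A_3| = √((0)² + (4)²) = √16 = 4
|A_3A_4| = √((7)² + (24)²) = √625 = 25
|A_4A_5| = √((14)² + (0)²) = √196 = 14
|A_5A_1| = √((0)² + (-8)²) = √64 = 8
Perimeter = 29 + 4 + 25 + 14 + 8 = 80.

80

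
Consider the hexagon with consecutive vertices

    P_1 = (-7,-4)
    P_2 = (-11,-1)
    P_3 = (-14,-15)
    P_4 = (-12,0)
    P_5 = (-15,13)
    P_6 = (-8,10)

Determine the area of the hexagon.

Apply Gauss's area formula: 2A = Σ (x_i·y_{i+1} − x_{i+1}·y_i), indices taken mod 6.
P_1→P_2: (-7)(-1) − (-11)(-4) = -37
P_2→P_3: (-11)(-15) − (-14)(-1) = 151
P_3→P_4: (-14)(0) − (-12)(-15) = -180
P_4→P_5: (-12)(13) − (-15)(0) = -156
P_5→P_6: (-15)(10) − (-8)(13) = -46
P_6→P_1: (-8)(-4) − (-7)(10) = 102
Σ = -166
Area = |Σ|/2 = 83.

83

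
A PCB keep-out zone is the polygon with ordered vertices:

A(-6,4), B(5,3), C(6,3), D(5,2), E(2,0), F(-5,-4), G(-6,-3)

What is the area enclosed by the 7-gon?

Apply the shoelace formula: 2A = Σ (x_i·y_{i+1} − x_{i+1}·y_i), indices taken mod 7.
A→B: (-6)(3) − (5)(4) = -38
B→C: (5)(3) − (6)(3) = -3
C→D: (6)(2) − (5)(3) = -3
D→E: (5)(0) − (2)(2) = -4
E→F: (2)(-4) − (-5)(0) = -8
F→G: (-5)(-3) − (-6)(-4) = -9
G→A: (-6)(4) − (-6)(-3) = -42
Σ = -107
Area = |Σ|/2 = 53.5.

53.5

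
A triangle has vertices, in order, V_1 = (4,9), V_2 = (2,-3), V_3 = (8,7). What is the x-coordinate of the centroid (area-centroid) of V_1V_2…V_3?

14/3

Apply Gauss's area formula. First the cross-terms c_i = x_i·y_{i+1} − x_{i+1}·y_i:
  -30, 38, 44  ⇒  2A = 52, A = 26.
Then Σ (x_i + x_{i+1})·c_i = 728, so x̄ = 728 / (6·26) = 14/3.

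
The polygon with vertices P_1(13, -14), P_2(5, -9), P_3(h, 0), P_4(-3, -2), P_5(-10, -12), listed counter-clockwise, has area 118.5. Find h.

Write out the shoelace sum; only the two edges meeting at P_3 involve h:
2·Area = [(5·0 − h·(-9)) + (h·(-2) − (-3)·0)] + 265
       = 7·h + 265 = 237
⇒ h = -4.

-4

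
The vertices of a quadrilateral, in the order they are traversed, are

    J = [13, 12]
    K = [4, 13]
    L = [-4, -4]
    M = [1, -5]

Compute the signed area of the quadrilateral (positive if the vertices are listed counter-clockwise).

129

Σ = (121) + (36) + (24) + (77) = 258
Signed area = Σ/2 = 129 (positive ⇒ counter-clockwise traversal).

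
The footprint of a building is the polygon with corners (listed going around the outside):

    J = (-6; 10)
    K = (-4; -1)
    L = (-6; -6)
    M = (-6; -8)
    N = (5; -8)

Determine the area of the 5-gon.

83

Σ = (46) + (18) + (12) + (88) + (2) = 166
Area = |Σ|/2 = 83.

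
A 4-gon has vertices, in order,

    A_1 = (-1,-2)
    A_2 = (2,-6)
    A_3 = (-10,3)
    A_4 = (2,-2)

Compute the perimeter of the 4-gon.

|A_1A_2| = √((3)² + (-4)²) = √25 = 5
|A_2A_3| = √((-12)² + (9)²) = √225 = 15
|A_3A_4| = √((12)² + (-5)²) = √169 = 13
|A_4A_1| = √((-3)² + (0)²) = √9 = 3
Perimeter = 5 + 15 + 13 + 3 = 36.

36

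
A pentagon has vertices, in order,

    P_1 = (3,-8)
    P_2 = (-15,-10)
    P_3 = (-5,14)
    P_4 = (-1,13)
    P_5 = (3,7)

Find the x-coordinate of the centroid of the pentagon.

Apply the surveyor's formula. First the cross-terms c_i = x_i·y_{i+1} − x_{i+1}·y_i:
  -150, -260, -51, -46, -45  ⇒  2A = -552, A = -276.
Then Σ (x_i + x_{i+1})·c_i = 6944, so x̄ = 6944 / (6·(-276)) = -868/207.

-868/207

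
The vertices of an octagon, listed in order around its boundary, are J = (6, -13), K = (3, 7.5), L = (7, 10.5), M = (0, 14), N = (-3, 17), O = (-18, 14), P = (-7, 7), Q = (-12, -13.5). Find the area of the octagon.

Apply the shoelace (surveyor's) formula: 2A = Σ (x_i·y_{i+1} − x_{i+1}·y_i), indices taken mod 8.
J→K: (6)(7.5) − (3)(-13) = 84
K→L: (3)(10.5) − (7)(7.5) = -21
L→M: (7)(14) − (0)(10.5) = 98
M→N: (0)(17) − (-3)(14) = 42
N→O: (-3)(14) − (-18)(17) = 264
O→P: (-18)(7) − (-7)(14) = -28
P→Q: (-7)(-13.5) − (-12)(7) = 178.5
Q→J: (-12)(-13) − (6)(-13.5) = 237
Σ = 854.5
Area = |Σ|/2 = 427.25.

427.25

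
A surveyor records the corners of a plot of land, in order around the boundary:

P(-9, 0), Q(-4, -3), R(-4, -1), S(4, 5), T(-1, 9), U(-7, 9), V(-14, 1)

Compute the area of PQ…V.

P→Q: (-9)(-3) − (-4)(0) = 27
Q→R: (-4)(-1) − (-4)(-3) = -8
R→S: (-4)(5) − (4)(-1) = -16
S→T: (4)(9) − (-1)(5) = 41
T→U: (-1)(9) − (-7)(9) = 54
U→V: (-7)(1) − (-14)(9) = 119
V→P: (-14)(0) − (-9)(1) = 9
Σ = 226
Area = |Σ|/2 = 113.

113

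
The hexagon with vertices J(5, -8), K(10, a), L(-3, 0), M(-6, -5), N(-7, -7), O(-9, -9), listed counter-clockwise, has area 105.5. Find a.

-1

Write out the shoelace sum; only the two edges meeting at K involve a:
2·Area = [(5·a − 10·(-8)) + (10·0 − (-3)·a)] + 139
       = 8·a + 219 = 211
⇒ a = -1.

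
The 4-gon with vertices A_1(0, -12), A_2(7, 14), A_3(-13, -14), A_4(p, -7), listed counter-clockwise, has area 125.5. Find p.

Write out the shoelace sum; only the two edges meeting at A_4 involve p:
2·Area = [((-13)·(-7) − p·(-14)) + (p·(-12) − 0·(-7))] + 168
       = 2·p + 259 = 251
⇒ p = -4.

-4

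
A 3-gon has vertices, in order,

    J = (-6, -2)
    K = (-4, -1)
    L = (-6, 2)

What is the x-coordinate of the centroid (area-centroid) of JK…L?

-16/3

Apply the shoelace formula. First the cross-terms c_i = x_i·y_{i+1} − x_{i+1}·y_i:
  -2, -14, 24  ⇒  2A = 8, A = 4.
Then Σ (x_i + x_{i+1})·c_i = -128, so x̄ = -128 / (6·4) = -16/3.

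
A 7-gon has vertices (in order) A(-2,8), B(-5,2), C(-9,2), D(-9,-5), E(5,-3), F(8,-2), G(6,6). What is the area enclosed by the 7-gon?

146.5

A→B: (-2)(2) − (-5)(8) = 36
B→C: (-5)(2) − (-9)(2) = 8
C→D: (-9)(-5) − (-9)(2) = 63
D→E: (-9)(-3) − (5)(-5) = 52
E→F: (5)(-2) − (8)(-3) = 14
F→G: (8)(6) − (6)(-2) = 60
G→A: (6)(8) − (-2)(6) = 60
Σ = 293
Area = |Σ|/2 = 146.5.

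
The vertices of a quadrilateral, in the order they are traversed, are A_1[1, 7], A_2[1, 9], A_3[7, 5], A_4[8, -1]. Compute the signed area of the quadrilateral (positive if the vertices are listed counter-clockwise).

-23

Apply the surveyor's formula: 2A = Σ (x_i·y_{i+1} − x_{i+1}·y_i), indices taken mod 4.
Σ = (2) + (-58) + (-47) + (57) = -46
Signed area = Σ/2 = -23 (negative ⇒ clockwise traversal).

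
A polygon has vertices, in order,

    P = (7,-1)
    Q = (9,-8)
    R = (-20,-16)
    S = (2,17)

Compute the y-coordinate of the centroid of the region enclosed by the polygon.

-365/156

Apply the surveyor's formula. First the cross-terms c_i = x_i·y_{i+1} − x_{i+1}·y_i:
  -47, -304, -308, -121  ⇒  2A = -780, A = -390.
Then Σ (y_i + y_{i+1})·c_i = 5475, so ȳ = 5475 / (6·(-390)) = -365/156.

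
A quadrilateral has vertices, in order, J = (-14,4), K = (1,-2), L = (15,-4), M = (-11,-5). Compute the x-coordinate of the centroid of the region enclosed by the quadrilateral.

-826/183

Apply the surveyor's formula. First the cross-terms c_i = x_i·y_{i+1} − x_{i+1}·y_i:
  24, 26, -119, -114  ⇒  2A = -183, A = -91.5.
Then Σ (x_i + x_{i+1})·c_i = 2478, so x̄ = 2478 / (6·(-91.5)) = -826/183.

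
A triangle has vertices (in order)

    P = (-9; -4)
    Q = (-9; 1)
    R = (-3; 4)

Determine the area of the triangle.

15

Apply the surveyor's formula: 2A = Σ (x_i·y_{i+1} − x_{i+1}·y_i), indices taken mod 3.
Cross-terms: -45, -33, 48  ⇒  Σ = -30
Area = |Σ|/2 = 15.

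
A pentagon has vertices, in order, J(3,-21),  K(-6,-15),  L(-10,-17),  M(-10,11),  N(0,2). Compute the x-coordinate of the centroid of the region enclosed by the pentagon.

-1009/225

Apply the shoelace (surveyor's) formula. First the cross-terms c_i = x_i·y_{i+1} − x_{i+1}·y_i:
  -171, -48, -280, -20, -6  ⇒  2A = -525, A = -262.5.
Then Σ (x_i + x_{i+1})·c_i = 7063, so x̄ = 7063 / (6·(-262.5)) = -1009/225.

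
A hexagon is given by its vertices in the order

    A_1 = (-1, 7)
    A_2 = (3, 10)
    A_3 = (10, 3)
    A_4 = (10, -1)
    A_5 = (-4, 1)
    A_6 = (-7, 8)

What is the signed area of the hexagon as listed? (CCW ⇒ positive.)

A_1→A_2: (-1)(10) − (3)(7) = -31
A_2→A_3: (3)(3) − (10)(10) = -91
A_3→A_4: (10)(-1) − (10)(3) = -40
A_4→A_5: (10)(1) − (-4)(-1) = 6
A_5→A_6: (-4)(8) − (-7)(1) = -25
A_6→A_1: (-7)(7) − (-1)(8) = -41
Σ = -222
Signed area = Σ/2 = -111 (negative ⇒ clockwise traversal).

-111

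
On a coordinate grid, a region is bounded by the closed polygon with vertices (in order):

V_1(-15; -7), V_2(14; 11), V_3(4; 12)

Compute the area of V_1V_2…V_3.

Apply the shoelace formula: 2A = Σ (x_i·y_{i+1} − x_{i+1}·y_i), indices taken mod 3.
Cross-terms: -67, 124, 152  ⇒  Σ = 209
Area = |Σ|/2 = 104.5.

104.5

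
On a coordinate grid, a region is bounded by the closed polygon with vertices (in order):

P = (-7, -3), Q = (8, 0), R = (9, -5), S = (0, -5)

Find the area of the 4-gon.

48

Apply Gauss's area formula: 2A = Σ (x_i·y_{i+1} − x_{i+1}·y_i), indices taken mod 4.
Σ = (24) + (-40) + (-45) + (-35) = -96
Area = |Σ|/2 = 48.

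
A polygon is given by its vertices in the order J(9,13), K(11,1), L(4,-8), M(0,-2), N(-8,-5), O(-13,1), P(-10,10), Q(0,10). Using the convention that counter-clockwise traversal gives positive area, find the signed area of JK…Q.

-316.5

Apply Gauss's area formula: 2A = Σ (x_i·y_{i+1} − x_{i+1}·y_i), indices taken mod 8.
Cross-terms: -134, -92, -8, -16, -73, -120, -100, -90  ⇒  Σ = -633
Signed area = Σ/2 = -316.5 (negative ⇒ clockwise traversal).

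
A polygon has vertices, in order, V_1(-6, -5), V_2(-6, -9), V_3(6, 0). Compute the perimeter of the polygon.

|V_1V_2| = √((0)² + (-4)²) = √16 = 4
|V_2V_3| = √((12)² + (9)²) = √225 = 15
|V_3V_1| = √((-12)² + (-5)²) = √169 = 13
Perimeter = 4 + 15 + 13 = 32.

32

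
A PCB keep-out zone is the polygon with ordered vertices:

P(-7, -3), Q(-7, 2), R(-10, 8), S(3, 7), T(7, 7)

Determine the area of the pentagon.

Apply Gauss's area formula: 2A = Σ (x_i·y_{i+1} − x_{i+1}·y_i), indices taken mod 5.
Σ = (-35) + (-36) + (-94) + (-28) + (28) = -165
Area = |Σ|/2 = 82.5.

82.5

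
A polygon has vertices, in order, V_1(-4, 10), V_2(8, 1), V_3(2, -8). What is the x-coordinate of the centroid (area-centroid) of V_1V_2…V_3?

Apply Gauss's area formula. First the cross-terms c_i = x_i·y_{i+1} − x_{i+1}·y_i:
  -84, -66, -12  ⇒  2A = -162, A = -81.
Then Σ (x_i + x_{i+1})·c_i = -972, so x̄ = -972 / (6·(-81)) = 2.

2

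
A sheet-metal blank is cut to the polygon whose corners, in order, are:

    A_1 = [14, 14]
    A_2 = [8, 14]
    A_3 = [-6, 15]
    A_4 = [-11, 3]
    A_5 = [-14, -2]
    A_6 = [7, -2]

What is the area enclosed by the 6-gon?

Apply the shoelace formula: 2A = Σ (x_i·y_{i+1} − x_{i+1}·y_i), indices taken mod 6.
Cross-terms: 84, 204, 147, 64, 42, 126  ⇒  Σ = 667
Area = |Σ|/2 = 333.5.

333.5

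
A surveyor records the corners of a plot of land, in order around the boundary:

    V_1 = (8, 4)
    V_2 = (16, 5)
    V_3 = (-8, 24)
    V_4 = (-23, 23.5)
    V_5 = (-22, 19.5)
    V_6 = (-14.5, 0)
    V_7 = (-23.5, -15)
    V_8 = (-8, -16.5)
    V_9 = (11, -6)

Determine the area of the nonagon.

Apply the shoelace (surveyor's) formula: 2A = Σ (x_i·y_{i+1} − x_{i+1}·y_i), indices taken mod 9.
Σ = (-24) + (424) + (364) + (68.5) + (282.75) + (217.5) + (267.75) + (229.5) + (92) = 1922
Area = |Σ|/2 = 961.

961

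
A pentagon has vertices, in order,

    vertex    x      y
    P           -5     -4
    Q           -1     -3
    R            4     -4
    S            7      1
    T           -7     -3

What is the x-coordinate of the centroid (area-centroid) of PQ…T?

Apply Gauss's area formula. First the cross-terms c_i = x_i·y_{i+1} − x_{i+1}·y_i:
  11, 16, 32, -14, 13  ⇒  2A = 58, A = 29.
Then Σ (x_i + x_{i+1})·c_i = 178, so x̄ = 178 / (6·29) = 89/87.

89/87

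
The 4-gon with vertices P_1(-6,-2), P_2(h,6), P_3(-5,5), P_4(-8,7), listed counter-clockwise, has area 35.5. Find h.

Write out the shoelace sum; only the two edges meeting at P_2 involve h:
2·Area = [((-6)·6 − h·(-2)) + (h·5 − (-5)·6)] + 63
       = 7·h + 57 = 71
⇒ h = 2.

2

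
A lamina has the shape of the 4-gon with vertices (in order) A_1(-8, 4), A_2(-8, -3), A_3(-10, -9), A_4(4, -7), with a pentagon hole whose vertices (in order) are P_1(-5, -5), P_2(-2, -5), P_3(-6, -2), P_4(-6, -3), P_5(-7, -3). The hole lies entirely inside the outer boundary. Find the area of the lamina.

Outer boundary:
Apply Gauss's area formula: 2A = Σ (x_i·y_{i+1} − x_{i+1}·y_i), indices taken mod 4.
Cross-terms: 56, 42, 106, -40  ⇒  Σ = 164
Area = |Σ|/2 = 82.
Hole:
Apply the surveyor's formula: 2A = Σ (x_i·y_{i+1} − x_{i+1}·y_i), indices taken mod 5.
Σ = (15) + (-26) + (6) + (-3) + (20) = 12
Area = |Σ|/2 = 6.
Net area = 82 − 6 = 76.

76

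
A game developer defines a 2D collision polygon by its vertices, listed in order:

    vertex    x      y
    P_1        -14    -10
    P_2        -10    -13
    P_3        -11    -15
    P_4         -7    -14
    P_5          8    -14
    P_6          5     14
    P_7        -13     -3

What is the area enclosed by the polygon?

392.5

Apply Gauss's area formula: 2A = Σ (x_i·y_{i+1} − x_{i+1}·y_i), indices taken mod 7.
P_1→P_2: (-14)(-13) − (-10)(-10) = 82
P_2→P_3: (-10)(-15) − (-11)(-13) = 7
P_3→P_4: (-11)(-14) − (-7)(-15) = 49
P_4→P_5: (-7)(-14) − (8)(-14) = 210
P_5→P_6: (8)(14) − (5)(-14) = 182
P_6→P_7: (5)(-3) − (-13)(14) = 167
P_7→P_1: (-13)(-10) − (-14)(-3) = 88
Σ = 785
Area = |Σ|/2 = 392.5.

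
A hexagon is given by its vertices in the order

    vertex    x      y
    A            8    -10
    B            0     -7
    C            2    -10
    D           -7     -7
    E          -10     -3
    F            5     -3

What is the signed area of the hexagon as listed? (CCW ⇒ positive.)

Apply the shoelace formula: 2A = Σ (x_i·y_{i+1} − x_{i+1}·y_i), indices taken mod 6.
Cross-terms: -56, 14, -84, -49, 45, -26  ⇒  Σ = -156
Signed area = Σ/2 = -78 (negative ⇒ clockwise traversal).

-78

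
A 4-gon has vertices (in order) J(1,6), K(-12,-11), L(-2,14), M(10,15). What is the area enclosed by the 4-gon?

Apply Gauss's area formula: 2A = Σ (x_i·y_{i+1} − x_{i+1}·y_i), indices taken mod 4.
J→K: (1)(-11) − (-12)(6) = 61
K→L: (-12)(14) − (-2)(-11) = -190
L→M: (-2)(15) − (10)(14) = -170
M→J: (10)(6) − (1)(15) = 45
Σ = -254
Area = |Σ|/2 = 127.

127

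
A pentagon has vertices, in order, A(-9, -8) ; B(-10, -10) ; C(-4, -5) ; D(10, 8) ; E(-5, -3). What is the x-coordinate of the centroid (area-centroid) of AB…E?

-118/61

Apply the surveyor's formula. First the cross-terms c_i = x_i·y_{i+1} − x_{i+1}·y_i:
  10, 10, 18, 10, 13  ⇒  2A = 61, A = 30.5.
Then Σ (x_i + x_{i+1})·c_i = -354, so x̄ = -354 / (6·30.5) = -118/61.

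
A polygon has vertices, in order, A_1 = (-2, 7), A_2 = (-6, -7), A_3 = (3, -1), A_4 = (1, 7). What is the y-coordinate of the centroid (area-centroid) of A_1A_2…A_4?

Apply the shoelace formula. First the cross-terms c_i = x_i·y_{i+1} − x_{i+1}·y_i:
  56, 27, 22, 21  ⇒  2A = 126, A = 63.
Then Σ (y_i + y_{i+1})·c_i = 210, so ȳ = 210 / (6·63) = 5/9.

5/9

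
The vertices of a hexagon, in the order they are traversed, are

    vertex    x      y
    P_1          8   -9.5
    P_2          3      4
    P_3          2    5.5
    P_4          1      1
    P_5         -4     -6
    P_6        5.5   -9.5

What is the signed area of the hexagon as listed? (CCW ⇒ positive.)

79.125

Σ = (60.5) + (8.5) + (-3.5) + (-2) + (71) + (23.75) = 158.25
Signed area = Σ/2 = 79.125 (positive ⇒ counter-clockwise traversal).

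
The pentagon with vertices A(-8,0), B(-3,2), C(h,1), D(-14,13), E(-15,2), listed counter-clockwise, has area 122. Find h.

6

Write out the shoelace sum; only the two edges meeting at C involve h:
2·Area = [((-3)·1 − h·2) + (h·13 − (-14)·1)] + 167
       = 11·h + 178 = 244
⇒ h = 6.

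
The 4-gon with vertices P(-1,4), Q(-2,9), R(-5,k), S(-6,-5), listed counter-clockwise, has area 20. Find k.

0

Write out the shoelace sum; only the two edges meeting at R involve k:
2·Area = [((-2)·k − (-5)·9) + ((-5)·(-5) − (-6)·k)] + -30
       = 4·k + 40 = 40
⇒ k = 0.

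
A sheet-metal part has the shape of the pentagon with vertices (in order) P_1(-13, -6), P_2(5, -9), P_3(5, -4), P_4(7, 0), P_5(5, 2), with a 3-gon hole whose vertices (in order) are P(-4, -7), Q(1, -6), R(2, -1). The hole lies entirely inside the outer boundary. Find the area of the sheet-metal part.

93

Outer boundary:
Apply the shoelace formula: 2A = Σ (x_i·y_{i+1} − x_{i+1}·y_i), indices taken mod 5.
Cross-terms: 147, 25, 28, 14, -4  ⇒  Σ = 210
Area = |Σ|/2 = 105.
Hole:
P→Q: (-4)(-6) − (1)(-7) = 31
Q→R: (1)(-1) − (2)(-6) = 11
R→P: (2)(-7) − (-4)(-1) = -18
Σ = 24
Area = |Σ|/2 = 12.
Net area = 105 − 12 = 93.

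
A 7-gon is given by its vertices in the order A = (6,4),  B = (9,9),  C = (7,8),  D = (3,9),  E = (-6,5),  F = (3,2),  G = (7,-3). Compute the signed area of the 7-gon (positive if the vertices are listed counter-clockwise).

Apply Gauss's area formula: 2A = Σ (x_i·y_{i+1} − x_{i+1}·y_i), indices taken mod 7.
Σ = (18) + (9) + (39) + (69) + (-27) + (-23) + (46) = 131
Signed area = Σ/2 = 65.5 (positive ⇒ counter-clockwise traversal).

65.5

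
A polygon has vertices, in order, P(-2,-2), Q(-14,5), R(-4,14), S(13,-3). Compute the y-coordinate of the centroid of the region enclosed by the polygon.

323/78

Apply the shoelace formula. First the cross-terms c_i = x_i·y_{i+1} − x_{i+1}·y_i:
  -38, -176, -170, -32  ⇒  2A = -416, A = -208.
Then Σ (y_i + y_{i+1})·c_i = -5168, so ȳ = -5168 / (6·(-208)) = 323/78.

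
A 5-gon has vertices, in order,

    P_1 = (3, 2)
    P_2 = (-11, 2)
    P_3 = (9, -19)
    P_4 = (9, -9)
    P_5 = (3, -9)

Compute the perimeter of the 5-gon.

|P_1P_2| = √((-14)² + (0)²) = √196 = 14
|P_2P_3| = √((20)² + (-21)²) = √841 = 29
|P_3P_4| = √((0)² + (10)²) = √100 = 10
|P_4P_5| = √((-6)² + (0)²) = √36 = 6
|P_5P_1| = √((0)² + (11)²) = √121 = 11
Perimeter = 14 + 29 + 10 + 6 + 11 = 70.

70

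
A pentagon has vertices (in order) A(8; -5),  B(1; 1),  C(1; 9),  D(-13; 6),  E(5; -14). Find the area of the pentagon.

191.5

Σ = (13) + (8) + (123) + (152) + (87) = 383
Area = |Σ|/2 = 191.5.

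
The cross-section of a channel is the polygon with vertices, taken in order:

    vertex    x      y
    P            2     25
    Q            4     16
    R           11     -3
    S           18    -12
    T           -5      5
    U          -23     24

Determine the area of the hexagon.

Apply Gauss's area formula: 2A = Σ (x_i·y_{i+1} − x_{i+1}·y_i), indices taken mod 6.
P→Q: (2)(16) − (4)(25) = -68
Q→R: (4)(-3) − (11)(16) = -188
R→S: (11)(-12) − (18)(-3) = -78
S→T: (18)(5) − (-5)(-12) = 30
T→U: (-5)(24) − (-23)(5) = -5
U→P: (-23)(25) − (2)(24) = -623
Σ = -932
Area = |Σ|/2 = 466.

466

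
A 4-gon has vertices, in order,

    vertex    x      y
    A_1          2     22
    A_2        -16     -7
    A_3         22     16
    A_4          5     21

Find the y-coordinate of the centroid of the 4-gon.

Apply the shoelace formula. First the cross-terms c_i = x_i·y_{i+1} − x_{i+1}·y_i:
  338, -102, 382, 68  ⇒  2A = 686, A = 343.
Then Σ (y_i + y_{i+1})·c_i = 21210, so ȳ = 21210 / (6·343) = 505/49.

505/49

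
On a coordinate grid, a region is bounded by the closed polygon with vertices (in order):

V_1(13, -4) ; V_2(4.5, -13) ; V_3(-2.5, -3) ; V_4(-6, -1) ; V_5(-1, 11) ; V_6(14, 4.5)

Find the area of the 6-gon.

V_1→V_2: (13)(-13) − (4.5)(-4) = -151
V_2→V_3: (4.5)(-3) − (-2.5)(-13) = -46
V_3→V_4: (-2.5)(-1) − (-6)(-3) = -15.5
V_4→V_5: (-6)(11) − (-1)(-1) = -67
V_5→V_6: (-1)(4.5) − (14)(11) = -158.5
V_6→V_1: (14)(-4) − (13)(4.5) = -114.5
Σ = -552.5
Area = |Σ|/2 = 276.25.

276.25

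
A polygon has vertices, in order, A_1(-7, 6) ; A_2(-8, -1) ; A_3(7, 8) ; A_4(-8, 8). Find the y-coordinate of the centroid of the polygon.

106/21

Apply the shoelace formula. First the cross-terms c_i = x_i·y_{i+1} − x_{i+1}·y_i:
  55, -57, 120, 8  ⇒  2A = 126, A = 63.
Then Σ (y_i + y_{i+1})·c_i = 1908, so ȳ = 1908 / (6·63) = 106/21.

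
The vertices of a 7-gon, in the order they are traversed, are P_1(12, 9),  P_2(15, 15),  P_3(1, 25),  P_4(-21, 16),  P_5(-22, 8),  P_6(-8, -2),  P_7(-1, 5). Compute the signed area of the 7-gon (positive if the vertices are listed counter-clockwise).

563.5

Apply the surveyor's formula: 2A = Σ (x_i·y_{i+1} − x_{i+1}·y_i), indices taken mod 7.
P_1→P_2: (12)(15) − (15)(9) = 45
P_2→P_3: (15)(25) − (1)(15) = 360
P_3→P_4: (1)(16) − (-21)(25) = 541
P_4→P_5: (-21)(8) − (-22)(16) = 184
P_5→P_6: (-22)(-2) − (-8)(8) = 108
P_6→P_7: (-8)(5) − (-1)(-2) = -42
P_7→P_1: (-1)(9) − (12)(5) = -69
Σ = 1127
Signed area = Σ/2 = 563.5 (positive ⇒ counter-clockwise traversal).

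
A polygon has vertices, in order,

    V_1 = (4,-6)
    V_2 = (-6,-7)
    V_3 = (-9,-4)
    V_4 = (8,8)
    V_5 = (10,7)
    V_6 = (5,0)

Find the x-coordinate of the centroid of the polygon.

79/116

Apply the shoelace formula. First the cross-terms c_i = x_i·y_{i+1} − x_{i+1}·y_i:
  -64, -39, -40, -24, -35, -30  ⇒  2A = -232, A = -116.
Then Σ (x_i + x_{i+1})·c_i = -474, so x̄ = -474 / (6·(-116)) = 79/116.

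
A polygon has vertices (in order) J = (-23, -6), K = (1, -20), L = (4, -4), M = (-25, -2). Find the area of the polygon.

Apply Gauss's area formula: 2A = Σ (x_i·y_{i+1} − x_{i+1}·y_i), indices taken mod 4.
Cross-terms: 466, 76, -108, 104  ⇒  Σ = 538
Area = |Σ|/2 = 269.

269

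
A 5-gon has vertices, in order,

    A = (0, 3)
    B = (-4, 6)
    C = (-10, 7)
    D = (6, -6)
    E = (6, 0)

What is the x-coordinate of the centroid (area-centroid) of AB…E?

Apply Gauss's area formula. First the cross-terms c_i = x_i·y_{i+1} − x_{i+1}·y_i:
  12, 32, 18, 36, 18  ⇒  2A = 116, A = 58.
Then Σ (x_i + x_{i+1})·c_i = -28, so x̄ = -28 / (6·58) = -7/87.

-7/87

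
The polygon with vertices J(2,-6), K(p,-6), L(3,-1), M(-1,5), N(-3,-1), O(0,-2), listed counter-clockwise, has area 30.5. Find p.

3

Write out the shoelace sum; only the two edges meeting at K involve p:
2·Area = [(2·(-6) − p·(-6)) + (p·(-1) − 3·(-6))] + 40
       = 5·p + 46 = 61
⇒ p = 3.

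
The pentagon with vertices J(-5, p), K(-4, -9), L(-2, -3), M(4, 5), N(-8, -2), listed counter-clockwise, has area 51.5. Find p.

The doubled signed area Σ (x_i y_{i+1} − x_{i+1} y_i) is linear in p.
With p=0 it equals 63; the coefficient of p is -4 (from the two edges through J).
So -4·p + 63 = 2·51.5 = 103 ⇒ p = -10.

-10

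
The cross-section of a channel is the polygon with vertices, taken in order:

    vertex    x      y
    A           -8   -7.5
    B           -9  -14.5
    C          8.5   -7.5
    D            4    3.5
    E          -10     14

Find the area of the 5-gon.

Apply the shoelace (surveyor's) formula: 2A = Σ (x_i·y_{i+1} − x_{i+1}·y_i), indices taken mod 5.
Σ = (48.5) + (190.75) + (59.75) + (91) + (187) = 577
Area = |Σ|/2 = 288.5.

288.5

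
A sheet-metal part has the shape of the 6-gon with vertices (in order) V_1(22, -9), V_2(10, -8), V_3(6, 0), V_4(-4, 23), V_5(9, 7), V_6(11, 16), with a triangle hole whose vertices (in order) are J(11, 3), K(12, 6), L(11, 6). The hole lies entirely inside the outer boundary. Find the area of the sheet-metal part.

Outer boundary:
Cross-terms: -86, 48, 138, -235, 67, -451  ⇒  Σ = -519
Area = |Σ|/2 = 259.5.
Hole:
Cross-terms: 30, 6, -33  ⇒  Σ = 3
Area = |Σ|/2 = 1.5.
Net area = 259.5 − 1.5 = 258.

258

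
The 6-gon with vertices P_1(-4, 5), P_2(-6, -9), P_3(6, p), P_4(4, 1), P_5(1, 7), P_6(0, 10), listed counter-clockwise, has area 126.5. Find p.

-5

Write out the shoelace sum; only the two edges meeting at P_3 involve p:
2·Area = [((-6)·p − 6·(-9)) + (6·1 − 4·p)] + 143
       = -10·p + 203 = 253
⇒ p = -5.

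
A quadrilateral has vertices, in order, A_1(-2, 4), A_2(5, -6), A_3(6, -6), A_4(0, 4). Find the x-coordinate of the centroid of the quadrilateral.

Apply the shoelace formula. First the cross-terms c_i = x_i·y_{i+1} − x_{i+1}·y_i:
  -8, 6, 24, 8  ⇒  2A = 30, A = 15.
Then Σ (x_i + x_{i+1})·c_i = 170, so x̄ = 170 / (6·15) = 17/9.

17/9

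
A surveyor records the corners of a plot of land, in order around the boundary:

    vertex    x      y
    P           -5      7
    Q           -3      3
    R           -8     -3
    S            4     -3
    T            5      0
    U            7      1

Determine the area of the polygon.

74.5

Apply the shoelace (surveyor's) formula: 2A = Σ (x_i·y_{i+1} − x_{i+1}·y_i), indices taken mod 6.
Σ = (6) + (33) + (36) + (15) + (5) + (54) = 149
Area = |Σ|/2 = 74.5.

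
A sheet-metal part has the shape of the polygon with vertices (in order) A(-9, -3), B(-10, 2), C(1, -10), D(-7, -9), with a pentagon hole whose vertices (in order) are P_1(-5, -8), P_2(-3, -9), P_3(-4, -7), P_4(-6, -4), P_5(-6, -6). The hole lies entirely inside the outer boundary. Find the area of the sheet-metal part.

39.5

Outer boundary:
Apply the shoelace formula: 2A = Σ (x_i·y_{i+1} − x_{i+1}·y_i), indices taken mod 4.
Σ = (-48) + (98) + (-79) + (-60) = -89
Area = |Σ|/2 = 44.5.
Hole:
Apply the shoelace (surveyor's) formula: 2A = Σ (x_i·y_{i+1} − x_{i+1}·y_i), indices taken mod 5.
P_1→P_2: (-5)(-9) − (-3)(-8) = 21
P_2→P_3: (-3)(-7) − (-4)(-9) = -15
P_3→P_4: (-4)(-4) − (-6)(-7) = -26
P_4→P_5: (-6)(-6) − (-6)(-4) = 12
P_5→P_1: (-6)(-8) − (-5)(-6) = 18
Σ = 10
Area = |Σ|/2 = 5.
Net area = 44.5 − 5 = 39.5.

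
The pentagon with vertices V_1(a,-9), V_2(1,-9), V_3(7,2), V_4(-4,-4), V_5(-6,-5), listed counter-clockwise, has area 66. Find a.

The doubled signed area Σ (x_i y_{i+1} − x_{i+1} y_i) is linear in a.
With a=0 it equals 104; the coefficient of a is -4 (from the two edges through V_1).
So -4·a + 104 = 2·66 = 132 ⇒ a = -7.

-7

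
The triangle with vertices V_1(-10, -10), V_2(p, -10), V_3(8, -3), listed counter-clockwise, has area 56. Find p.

6

The doubled signed area Σ (x_i y_{i+1} − x_{i+1} y_i) is linear in p.
With p=0 it equals 70; the coefficient of p is 7 (from the two edges through V_2).
So 7·p + 70 = 2·56 = 112 ⇒ p = 6.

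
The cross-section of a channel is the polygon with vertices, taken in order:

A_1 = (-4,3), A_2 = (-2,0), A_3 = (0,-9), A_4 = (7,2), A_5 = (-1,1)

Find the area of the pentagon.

48.5

Cross-terms: 6, 18, 63, 9, 1  ⇒  Σ = 97
Area = |Σ|/2 = 48.5.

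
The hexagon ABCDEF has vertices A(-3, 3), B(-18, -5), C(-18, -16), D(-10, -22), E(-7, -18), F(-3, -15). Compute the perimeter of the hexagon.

66

|AB| = √((-15)² + (-8)²) = √289 = 17
|BC| = √((0)² + (-11)²) = √121 = 11
|CD| = √((8)² + (-6)²) = √100 = 10
|DE| = √((3)² + (4)²) = √25 = 5
|EF| = √((4)² + (3)²) = √25 = 5
|FA| = √((0)² + (18)²) = √324 = 18
Perimeter = 17 + 11 + 10 + 5 + 5 + 18 = 66.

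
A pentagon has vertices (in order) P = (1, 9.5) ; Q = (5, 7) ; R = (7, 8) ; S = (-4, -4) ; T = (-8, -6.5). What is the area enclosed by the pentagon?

60.5

Σ = (-40.5) + (-9) + (4) + (-6) + (-69.5) = -121
Area = |Σ|/2 = 60.5.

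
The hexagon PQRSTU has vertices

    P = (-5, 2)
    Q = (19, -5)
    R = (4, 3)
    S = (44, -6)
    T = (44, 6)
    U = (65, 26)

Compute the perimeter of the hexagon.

198

|PQ| = √((24)² + (-7)²) = √625 = 25
|QR| = √((-15)² + (8)²) = √289 = 17
|RS| = √((40)² + (-9)²) = √1681 = 41
|ST| = √((0)² + (12)²) = √144 = 12
|TU| = √((21)² + (20)²) = √841 = 29
|UP| = √((-70)² + (-24)²) = √5476 = 74
Perimeter = 25 + 17 + 41 + 12 + 29 + 74 = 198.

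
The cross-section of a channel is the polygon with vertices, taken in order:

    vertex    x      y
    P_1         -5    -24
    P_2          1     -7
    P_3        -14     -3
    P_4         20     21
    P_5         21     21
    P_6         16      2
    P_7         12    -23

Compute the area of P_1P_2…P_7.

693

Σ = (59) + (-101) + (-234) + (-21) + (-294) + (-392) + (-403) = -1386
Area = |Σ|/2 = 693.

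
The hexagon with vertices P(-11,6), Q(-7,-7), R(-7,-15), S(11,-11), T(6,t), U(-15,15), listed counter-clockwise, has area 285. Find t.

Write out the shoelace sum; only the two edges meeting at T involve t:
2·Area = [(11·t − 6·(-11)) + (6·15 − (-15)·t)] + 492
       = 26·t + 648 = 570
⇒ t = -3.

-3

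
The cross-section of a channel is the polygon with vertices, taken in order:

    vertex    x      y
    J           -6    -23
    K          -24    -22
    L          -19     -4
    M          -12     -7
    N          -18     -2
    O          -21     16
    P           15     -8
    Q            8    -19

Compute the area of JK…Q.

840

Apply the surveyor's formula: 2A = Σ (x_i·y_{i+1} − x_{i+1}·y_i), indices taken mod 8.
Cross-terms: -420, -322, 85, -102, -330, -72, -221, -298  ⇒  Σ = -1680
Area = |Σ|/2 = 840.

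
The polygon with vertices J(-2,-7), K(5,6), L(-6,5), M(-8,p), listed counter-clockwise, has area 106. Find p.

-8

The doubled signed area Σ (x_i y_{i+1} − x_{i+1} y_i) is linear in p.
With p=0 it equals 180; the coefficient of p is -4 (from the two edges through M).
So -4·p + 180 = 2·106 = 212 ⇒ p = -8.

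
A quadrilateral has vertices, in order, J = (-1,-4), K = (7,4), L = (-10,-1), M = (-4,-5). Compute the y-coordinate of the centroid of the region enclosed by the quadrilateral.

Apply the shoelace (surveyor's) formula. First the cross-terms c_i = x_i·y_{i+1} − x_{i+1}·y_i:
  24, 33, 46, 11  ⇒  2A = 114, A = 57.
Then Σ (y_i + y_{i+1})·c_i = -276, so ȳ = -276 / (6·57) = -46/57.

-46/57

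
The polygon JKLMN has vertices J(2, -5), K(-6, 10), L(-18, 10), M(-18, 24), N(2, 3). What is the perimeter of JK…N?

|JK| = √((-8)² + (15)²) = √289 = 17
|KL| = √((-12)² + (0)²) = √144 = 12
|LM| = √((0)² + (14)²) = √196 = 14
|MN| = √((20)² + (-21)²) = √841 = 29
|NJ| = √((0)² + (-8)²) = √64 = 8
Perimeter = 17 + 12 + 14 + 29 + 8 = 80.

80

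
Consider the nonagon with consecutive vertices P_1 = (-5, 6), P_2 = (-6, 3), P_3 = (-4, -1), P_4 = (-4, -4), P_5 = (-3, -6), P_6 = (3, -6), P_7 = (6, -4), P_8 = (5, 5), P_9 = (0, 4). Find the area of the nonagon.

Apply the shoelace formula: 2A = Σ (x_i·y_{i+1} − x_{i+1}·y_i), indices taken mod 9.
Σ = (21) + (18) + (12) + (12) + (36) + (24) + (50) + (20) + (20) = 213
Area = |Σ|/2 = 106.5.

106.5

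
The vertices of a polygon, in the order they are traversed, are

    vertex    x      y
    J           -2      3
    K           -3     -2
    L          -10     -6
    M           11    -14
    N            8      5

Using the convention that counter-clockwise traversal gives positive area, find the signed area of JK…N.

209

Cross-terms: 13, -2, 206, 167, 34  ⇒  Σ = 418
Signed area = Σ/2 = 209 (positive ⇒ counter-clockwise traversal).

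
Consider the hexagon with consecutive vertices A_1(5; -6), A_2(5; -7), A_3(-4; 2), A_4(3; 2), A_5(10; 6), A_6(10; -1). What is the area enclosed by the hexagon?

Apply Gauss's area formula: 2A = Σ (x_i·y_{i+1} − x_{i+1}·y_i), indices taken mod 6.
Cross-terms: -5, -18, -14, -2, -70, -55  ⇒  Σ = -164
Area = |Σ|/2 = 82.

82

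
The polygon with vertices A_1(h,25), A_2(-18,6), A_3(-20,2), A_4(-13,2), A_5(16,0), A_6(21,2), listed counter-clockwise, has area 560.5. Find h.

19

The doubled signed area Σ (x_i y_{i+1} − x_{i+1} y_i) is linear in h.
With h=0 it equals 1045; the coefficient of h is 4 (from the two edges through A_1).
So 4·h + 1045 = 2·560.5 = 1121 ⇒ h = 19.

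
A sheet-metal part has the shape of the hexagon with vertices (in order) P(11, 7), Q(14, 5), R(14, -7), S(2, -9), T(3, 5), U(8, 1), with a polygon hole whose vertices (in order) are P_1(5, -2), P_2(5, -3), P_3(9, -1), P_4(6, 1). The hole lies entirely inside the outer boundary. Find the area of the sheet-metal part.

131.5

Outer boundary:
P→Q: (11)(5) − (14)(7) = -43
Q→R: (14)(-7) − (14)(5) = -168
R→S: (14)(-9) − (2)(-7) = -112
S→T: (2)(5) − (3)(-9) = 37
T→U: (3)(1) − (8)(5) = -37
U→P: (8)(7) − (11)(1) = 45
Σ = -278
Area = |Σ|/2 = 139.
Hole:
Apply the shoelace formula: 2A = Σ (x_i·y_{i+1} − x_{i+1}·y_i), indices taken mod 4.
Cross-terms: -5, 22, 15, -17  ⇒  Σ = 15
Area = |Σ|/2 = 7.5.
Net area = 139 − 7.5 = 131.5.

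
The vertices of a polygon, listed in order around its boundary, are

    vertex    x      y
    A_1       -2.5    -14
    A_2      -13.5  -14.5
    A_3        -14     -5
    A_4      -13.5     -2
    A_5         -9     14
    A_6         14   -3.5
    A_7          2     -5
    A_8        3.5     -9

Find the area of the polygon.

Apply the shoelace (surveyor's) formula: 2A = Σ (x_i·y_{i+1} − x_{i+1}·y_i), indices taken mod 8.
Cross-terms: -152.75, -135.5, -39.5, -207, -164.5, -63, -0.5, -71.5  ⇒  Σ = -834.25
Area = |Σ|/2 = 417.125.

417.125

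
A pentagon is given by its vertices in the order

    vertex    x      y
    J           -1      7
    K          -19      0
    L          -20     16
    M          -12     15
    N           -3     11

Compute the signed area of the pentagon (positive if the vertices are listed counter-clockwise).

Apply the surveyor's formula: 2A = Σ (x_i·y_{i+1} − x_{i+1}·y_i), indices taken mod 5.
Cross-terms: 133, -304, -108, -87, -10  ⇒  Σ = -376
Signed area = Σ/2 = -188 (negative ⇒ clockwise traversal).

-188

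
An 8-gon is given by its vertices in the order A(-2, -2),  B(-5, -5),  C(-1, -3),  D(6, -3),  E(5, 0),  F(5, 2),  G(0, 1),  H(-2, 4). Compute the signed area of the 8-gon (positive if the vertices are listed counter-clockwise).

Σ = (0) + (10) + (21) + (15) + (10) + (5) + (2) + (12) = 75
Signed area = Σ/2 = 37.5 (positive ⇒ counter-clockwise traversal).

37.5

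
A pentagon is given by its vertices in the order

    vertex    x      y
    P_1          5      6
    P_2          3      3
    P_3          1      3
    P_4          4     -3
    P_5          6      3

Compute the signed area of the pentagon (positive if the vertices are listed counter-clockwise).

Cross-terms: -3, 6, -15, 30, 21  ⇒  Σ = 39
Signed area = Σ/2 = 19.5 (positive ⇒ counter-clockwise traversal).

19.5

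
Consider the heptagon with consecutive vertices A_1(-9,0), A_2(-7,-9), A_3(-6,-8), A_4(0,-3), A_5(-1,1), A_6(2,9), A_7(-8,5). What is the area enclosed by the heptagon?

Cross-terms: 81, 2, 18, -3, -11, 82, 45  ⇒  Σ = 214
Area = |Σ|/2 = 107.

107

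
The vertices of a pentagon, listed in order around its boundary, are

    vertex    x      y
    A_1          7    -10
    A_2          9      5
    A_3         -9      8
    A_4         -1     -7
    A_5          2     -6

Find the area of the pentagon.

177.5

Σ = (125) + (117) + (71) + (20) + (22) = 355
Area = |Σ|/2 = 177.5.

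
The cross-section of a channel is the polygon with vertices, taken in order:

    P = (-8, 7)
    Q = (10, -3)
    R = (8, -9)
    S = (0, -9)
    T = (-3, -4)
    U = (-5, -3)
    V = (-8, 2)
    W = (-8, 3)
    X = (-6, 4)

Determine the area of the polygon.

144

P→Q: (-8)(-3) − (10)(7) = -46
Q→R: (10)(-9) − (8)(-3) = -66
R→S: (8)(-9) − (0)(-9) = -72
S→T: (0)(-4) − (-3)(-9) = -27
T→U: (-3)(-3) − (-5)(-4) = -11
U→V: (-5)(2) − (-8)(-3) = -34
V→W: (-8)(3) − (-8)(2) = -8
W→X: (-8)(4) − (-6)(3) = -14
X→P: (-6)(7) − (-8)(4) = -10
Σ = -288
Area = |Σ|/2 = 144.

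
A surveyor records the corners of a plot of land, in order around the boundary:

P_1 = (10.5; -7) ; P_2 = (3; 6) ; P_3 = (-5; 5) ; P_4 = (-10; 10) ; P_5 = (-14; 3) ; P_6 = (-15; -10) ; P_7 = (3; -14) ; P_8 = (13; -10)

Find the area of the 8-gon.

415

Σ = (84) + (45) + (0) + (110) + (185) + (240) + (152) + (14) = 830
Area = |Σ|/2 = 415.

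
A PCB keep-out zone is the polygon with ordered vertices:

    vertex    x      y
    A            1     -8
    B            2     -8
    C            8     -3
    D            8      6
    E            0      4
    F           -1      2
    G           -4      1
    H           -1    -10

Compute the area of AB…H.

Apply Gauss's area formula: 2A = Σ (x_i·y_{i+1} − x_{i+1}·y_i), indices taken mod 8.
Cross-terms: 8, 58, 72, 32, 4, 7, 41, 18  ⇒  Σ = 240
Area = |Σ|/2 = 120.

120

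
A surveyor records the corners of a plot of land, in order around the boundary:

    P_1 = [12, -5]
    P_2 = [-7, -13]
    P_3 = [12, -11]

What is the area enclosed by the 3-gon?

Apply the shoelace formula: 2A = Σ (x_i·y_{i+1} − x_{i+1}·y_i), indices taken mod 3.
P_1→P_2: (12)(-13) − (-7)(-5) = -191
P_2→P_3: (-7)(-11) − (12)(-13) = 233
P_3→P_1: (12)(-5) − (12)(-11) = 72
Σ = 114
Area = |Σ|/2 = 57.

57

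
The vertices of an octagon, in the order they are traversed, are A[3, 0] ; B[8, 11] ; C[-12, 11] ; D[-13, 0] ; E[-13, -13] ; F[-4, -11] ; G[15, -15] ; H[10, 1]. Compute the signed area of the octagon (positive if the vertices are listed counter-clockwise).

521.5

Σ = (33) + (220) + (143) + (169) + (91) + (225) + (165) + (-3) = 1043
Signed area = Σ/2 = 521.5 (positive ⇒ counter-clockwise traversal).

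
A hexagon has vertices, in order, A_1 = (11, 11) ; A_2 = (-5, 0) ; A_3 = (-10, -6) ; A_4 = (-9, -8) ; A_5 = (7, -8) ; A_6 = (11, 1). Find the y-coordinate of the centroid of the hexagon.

Apply the shoelace (surveyor's) formula. First the cross-terms c_i = x_i·y_{i+1} − x_{i+1}·y_i:
  55, 30, 26, 128, 95, 110  ⇒  2A = 444, A = 222.
Then Σ (y_i + y_{i+1})·c_i = -1332, so ȳ = -1332 / (6·222) = -1.

-1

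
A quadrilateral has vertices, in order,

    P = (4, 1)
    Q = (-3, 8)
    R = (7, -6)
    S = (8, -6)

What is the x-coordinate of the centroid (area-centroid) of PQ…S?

3.4

Apply Gauss's area formula. First the cross-terms c_i = x_i·y_{i+1} − x_{i+1}·y_i:
  35, -38, 6, 32  ⇒  2A = 35, A = 17.5.
Then Σ (x_i + x_{i+1})·c_i = 357, so x̄ = 357 / (6·17.5) = 3.4.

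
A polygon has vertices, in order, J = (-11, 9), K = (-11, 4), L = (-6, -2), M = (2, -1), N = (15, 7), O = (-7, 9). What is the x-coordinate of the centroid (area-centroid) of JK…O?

Apply the shoelace (surveyor's) formula. First the cross-terms c_i = x_i·y_{i+1} − x_{i+1}·y_i:
  55, 46, 10, 29, 184, 36  ⇒  2A = 360, A = 180.
Then Σ (x_i + x_{i+1})·c_i = -715, so x̄ = -715 / (6·180) = -143/216.

-143/216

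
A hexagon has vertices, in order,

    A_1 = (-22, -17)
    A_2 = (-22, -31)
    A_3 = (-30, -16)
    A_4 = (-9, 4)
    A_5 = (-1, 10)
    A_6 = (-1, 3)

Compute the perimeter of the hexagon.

|A_1A_2| = √((0)² + (-14)²) = √196 = 14
|A_2A_3| = √((-8)² + (15)²) = √289 = 17
|A_3A_4| = √((21)² + (20)²) = √841 = 29
|A_4A_5| = √((8)² + (6)²) = √100 = 10
|A_5A_6| = √((0)² + (-7)²) = √49 = 7
|A_6A_1| = √((-21)² + (-20)²) = √841 = 29
Perimeter = 14 + 17 + 29 + 10 + 7 + 29 = 106.

106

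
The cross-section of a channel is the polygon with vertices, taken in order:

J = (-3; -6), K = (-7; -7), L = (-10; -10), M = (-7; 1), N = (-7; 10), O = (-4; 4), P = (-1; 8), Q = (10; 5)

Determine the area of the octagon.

155

Apply the shoelace formula: 2A = Σ (x_i·y_{i+1} − x_{i+1}·y_i), indices taken mod 8.
Σ = (-21) + (0) + (-80) + (-63) + (12) + (-28) + (-85) + (-45) = -310
Area = |Σ|/2 = 155.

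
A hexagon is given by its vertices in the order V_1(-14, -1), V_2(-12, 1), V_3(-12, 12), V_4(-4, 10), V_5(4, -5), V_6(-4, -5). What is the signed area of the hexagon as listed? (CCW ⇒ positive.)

Apply Gauss's area formula: 2A = Σ (x_i·y_{i+1} − x_{i+1}·y_i), indices taken mod 6.
V_1→V_2: (-14)(1) − (-12)(-1) = -26
V_2→V_3: (-12)(12) − (-12)(1) = -132
V_3→V_4: (-12)(10) − (-4)(12) = -72
V_4→V_5: (-4)(-5) − (4)(10) = -20
V_5→V_6: (4)(-5) − (-4)(-5) = -40
V_6→V_1: (-4)(-1) − (-14)(-5) = -66
Σ = -356
Signed area = Σ/2 = -178 (negative ⇒ clockwise traversal).

-178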